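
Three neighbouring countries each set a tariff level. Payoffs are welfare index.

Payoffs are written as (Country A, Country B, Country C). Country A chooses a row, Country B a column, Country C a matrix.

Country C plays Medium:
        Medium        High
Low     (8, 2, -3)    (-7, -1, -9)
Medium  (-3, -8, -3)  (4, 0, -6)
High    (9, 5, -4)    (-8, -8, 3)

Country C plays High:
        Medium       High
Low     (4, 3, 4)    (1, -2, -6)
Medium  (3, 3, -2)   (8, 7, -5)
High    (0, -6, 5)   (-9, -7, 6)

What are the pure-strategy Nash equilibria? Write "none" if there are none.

Mark each player's best response to every combination of opponents' strategies; a profile where every player is best-responding is a pure Nash equilibrium.
Country A against (Medium, Medium): payoffs 8, -3, 9 → best response High.
Country A against (Medium, High): payoffs 4, 3, 0 → best response Low.
Country A against (High, Medium): payoffs -7, 4, -8 → best response Medium.
Country A against (High, High): payoffs 1, 8, -9 → best response Medium.
Country B against (Low, Medium): payoffs 2, -1 → best response Medium.
Country B against (Low, High): payoffs 3, -2 → best response Medium.
Country B against (Medium, Medium): payoffs -8, 0 → best response High.
Country B against (Medium, High): payoffs 3, 7 → best response High.
Country B against (High, Medium): payoffs 5, -8 → best response Medium.
Country B against (High, High): payoffs -6, -7 → best response Medium.
Country C against (Low, Medium): payoffs -3, 4 → best response High.
Country C against (Low, High): payoffs -9, -6 → best response High.
Country C against (Medium, Medium): payoffs -3, -2 → best response High.
Country C against (Medium, High): payoffs -6, -5 → best response High.
Country C against (High, Medium): payoffs -4, 5 → best response High.
Country C against (High, High): payoffs 3, 6 → best response High.
Mutual best responses: (Low, Medium, High); (Medium, High, High).

(Low, Medium, High); (Medium, High, High)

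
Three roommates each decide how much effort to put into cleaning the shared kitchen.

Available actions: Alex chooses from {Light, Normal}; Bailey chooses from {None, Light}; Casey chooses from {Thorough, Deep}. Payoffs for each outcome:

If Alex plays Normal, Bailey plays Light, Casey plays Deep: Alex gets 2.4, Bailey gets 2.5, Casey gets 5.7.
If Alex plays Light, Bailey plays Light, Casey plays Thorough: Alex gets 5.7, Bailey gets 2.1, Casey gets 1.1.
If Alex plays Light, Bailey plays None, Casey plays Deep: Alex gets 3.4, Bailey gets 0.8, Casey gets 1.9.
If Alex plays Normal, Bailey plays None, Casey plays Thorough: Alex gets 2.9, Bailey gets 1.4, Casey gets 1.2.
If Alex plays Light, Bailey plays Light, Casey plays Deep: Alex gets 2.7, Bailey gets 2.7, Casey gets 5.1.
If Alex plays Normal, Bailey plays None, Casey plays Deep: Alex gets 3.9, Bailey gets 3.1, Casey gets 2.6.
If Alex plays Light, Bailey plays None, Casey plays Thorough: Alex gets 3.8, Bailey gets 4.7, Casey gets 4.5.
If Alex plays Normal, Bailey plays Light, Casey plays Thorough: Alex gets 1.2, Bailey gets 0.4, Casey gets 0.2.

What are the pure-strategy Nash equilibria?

For each player, find the best response to each opponent profile; mutual best responses are the pure NE.
Alex against (None, Thorough): payoffs 3.8, 2.9 → best response Light.
Alex against (None, Deep): payoffs 3.4, 3.9 → best response Normal.
Alex against (Light, Thorough): payoffs 5.7, 1.2 → best response Light.
Alex against (Light, Deep): payoffs 2.7, 2.4 → best response Light.
Bailey against (Light, Thorough): payoffs 4.7, 2.1 → best response None.
Bailey against (Light, Deep): payoffs 0.8, 2.7 → best response Light.
Bailey against (Normal, Thorough): payoffs 1.4, 0.4 → best response None.
Bailey against (Normal, Deep): payoffs 3.1, 2.5 → best response None.
Casey against (Light, None): payoffs 4.5, 1.9 → best response Thorough.
Casey against (Light, Light): payoffs 1.1, 5.1 → best response Deep.
Casey against (Normal, None): payoffs 1.2, 2.6 → best response Deep.
Casey against (Normal, Light): payoffs 0.2, 5.7 → best response Deep.
Mutual best responses: (Light, None, Thorough); (Light, Light, Deep); (Normal, None, Deep).

(Light, None, Thorough); (Light, Light, Deep); (Normal, None, Deep)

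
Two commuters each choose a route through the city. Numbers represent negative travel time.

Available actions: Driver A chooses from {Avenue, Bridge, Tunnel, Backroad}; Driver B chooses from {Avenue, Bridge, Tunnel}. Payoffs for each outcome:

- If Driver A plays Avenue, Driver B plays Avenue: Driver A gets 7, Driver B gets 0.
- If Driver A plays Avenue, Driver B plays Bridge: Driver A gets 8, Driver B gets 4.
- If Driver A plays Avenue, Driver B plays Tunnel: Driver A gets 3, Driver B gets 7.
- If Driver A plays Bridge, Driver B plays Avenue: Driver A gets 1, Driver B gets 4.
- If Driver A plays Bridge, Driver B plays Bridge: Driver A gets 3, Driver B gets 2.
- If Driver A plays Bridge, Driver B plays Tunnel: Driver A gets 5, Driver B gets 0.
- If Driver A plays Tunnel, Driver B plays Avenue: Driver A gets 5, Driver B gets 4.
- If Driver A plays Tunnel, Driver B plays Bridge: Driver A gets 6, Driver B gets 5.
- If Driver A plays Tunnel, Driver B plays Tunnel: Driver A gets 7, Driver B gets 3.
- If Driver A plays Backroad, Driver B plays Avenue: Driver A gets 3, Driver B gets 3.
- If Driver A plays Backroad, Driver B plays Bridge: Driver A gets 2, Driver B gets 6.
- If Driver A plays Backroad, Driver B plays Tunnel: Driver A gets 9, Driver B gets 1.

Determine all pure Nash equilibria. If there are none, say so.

For each strategy profile, look for a profitable unilateral deviation.
(Avenue, Avenue): Driver B can switch to Bridge (0 → 4). Not NE.
(Avenue, Bridge): Driver B can switch to Tunnel (4 → 7). Not NE.
(Avenue, Tunnel): Driver A can switch to Bridge (3 → 5). Not NE.
(Bridge, Avenue): Driver A can switch to Avenue (1 → 7). Not NE.
(Bridge, Bridge): Driver A can switch to Avenue (3 → 8). Not NE.
(Bridge, Tunnel): Driver A can switch to Tunnel (5 → 7). Not NE.
(The remaining 6 profiles each have a profitable deviation by the same check.)

This game has no pure Nash equilibrium.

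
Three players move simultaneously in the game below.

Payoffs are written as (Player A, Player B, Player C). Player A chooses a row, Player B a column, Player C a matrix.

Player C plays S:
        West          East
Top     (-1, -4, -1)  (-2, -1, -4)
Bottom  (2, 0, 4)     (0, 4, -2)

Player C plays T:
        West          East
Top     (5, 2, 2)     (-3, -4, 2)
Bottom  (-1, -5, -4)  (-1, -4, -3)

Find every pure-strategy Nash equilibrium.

For each strategy profile, look for a profitable unilateral deviation.
(Top, West, S): Player A can switch to Bottom (-1 → 2). Not NE.
(Top, West, T): Player A gets 5, best alternative -1; Player B gets 2, best alternative -4; Player C gets 2, best alternative -1. No profitable deviation — NE.
(Top, East, S): Player A can switch to Bottom (-2 → 0). Not NE.
(Top, East, T): Player A can switch to Bottom (-3 → -1). Not NE.
(Bottom, West, S): Player B can switch to East (0 → 4). Not NE.
(Bottom, West, T): Player A can switch to Top (-1 → 5). Not NE.
(Bottom, East, S): Player A gets 0, best alternative -2; Player B gets 4, best alternative 0; Player C gets -2, best alternative -3. No profitable deviation — NE.
(Bottom, East, T): Player C can switch to S (-3 → -2). Not NE.

(Top, West, T); (Bottom, East, S)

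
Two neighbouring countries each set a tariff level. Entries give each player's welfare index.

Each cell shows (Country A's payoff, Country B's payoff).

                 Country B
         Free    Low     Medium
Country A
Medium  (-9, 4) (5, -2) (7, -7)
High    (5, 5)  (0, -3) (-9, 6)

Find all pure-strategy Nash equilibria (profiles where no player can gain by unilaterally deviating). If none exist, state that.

For each player, find the best response to each opponent profile; mutual best responses are the pure NE.
Country A against Free: payoffs -9, 5 → best response High.
Country A against Low: payoffs 5, 0 → best response Medium.
Country A against Medium: payoffs 7, -9 → best response Medium.
Country B against Medium: payoffs 4, -2, -7 → best response Free.
Country B against High: payoffs 5, -3, 6 → best response Medium.
No profile is a mutual best response for all players.

There is no pure-strategy Nash equilibrium.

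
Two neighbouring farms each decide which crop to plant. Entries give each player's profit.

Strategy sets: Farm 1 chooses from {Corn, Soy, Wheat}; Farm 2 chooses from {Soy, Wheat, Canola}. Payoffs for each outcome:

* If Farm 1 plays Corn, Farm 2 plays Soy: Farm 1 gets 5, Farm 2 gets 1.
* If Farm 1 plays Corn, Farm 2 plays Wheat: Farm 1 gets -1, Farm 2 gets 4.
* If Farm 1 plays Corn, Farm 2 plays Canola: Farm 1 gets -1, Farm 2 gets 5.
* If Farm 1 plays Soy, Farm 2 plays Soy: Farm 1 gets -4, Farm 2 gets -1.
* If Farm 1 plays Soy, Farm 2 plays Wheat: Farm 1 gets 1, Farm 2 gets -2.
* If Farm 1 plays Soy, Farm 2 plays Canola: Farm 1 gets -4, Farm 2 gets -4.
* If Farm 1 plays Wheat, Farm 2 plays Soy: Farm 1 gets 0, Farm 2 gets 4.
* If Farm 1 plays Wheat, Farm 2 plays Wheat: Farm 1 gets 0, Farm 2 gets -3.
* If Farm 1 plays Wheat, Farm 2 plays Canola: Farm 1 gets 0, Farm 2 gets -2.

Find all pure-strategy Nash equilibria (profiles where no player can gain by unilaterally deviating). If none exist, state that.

Mark each player's best response to every combination of opponents' strategies; a profile where every player is best-responding is a pure Nash equilibrium.
Farm 1 against Soy: payoffs 5, -4, 0 → best response Corn.
Farm 1 against Wheat: payoffs -1, 1, 0 → best response Soy.
Farm 1 against Canola: payoffs -1, -4, 0 → best response Wheat.
Farm 2 against Corn: payoffs 1, 4, 5 → best response Canola.
Farm 2 against Soy: payoffs -1, -2, -4 → best response Soy.
Farm 2 against Wheat: payoffs 4, -3, -2 → best response Soy.
No profile is a mutual best response for all players.

none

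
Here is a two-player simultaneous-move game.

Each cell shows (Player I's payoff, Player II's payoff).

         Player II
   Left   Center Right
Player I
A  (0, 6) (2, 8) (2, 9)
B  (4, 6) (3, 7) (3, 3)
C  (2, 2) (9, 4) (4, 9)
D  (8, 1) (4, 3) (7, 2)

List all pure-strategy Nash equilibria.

There is no pure-strategy Nash equilibrium.

Mark each player's best response to every combination of opponents' strategies; a profile where every player is best-responding is a pure Nash equilibrium.
Player I against Left: payoffs 0, 4, 2, 8 → best response D.
Player I against Center: payoffs 2, 3, 9, 4 → best response C.
Player I against Right: payoffs 2, 3, 4, 7 → best response D.
Player II against A: payoffs 6, 8, 9 → best response Right.
Player II against B: payoffs 6, 7, 3 → best response Center.
Player II against C: payoffs 2, 4, 9 → best response Right.
Player II against D: payoffs 1, 3, 2 → best response Center.
No profile is a mutual best response for all players.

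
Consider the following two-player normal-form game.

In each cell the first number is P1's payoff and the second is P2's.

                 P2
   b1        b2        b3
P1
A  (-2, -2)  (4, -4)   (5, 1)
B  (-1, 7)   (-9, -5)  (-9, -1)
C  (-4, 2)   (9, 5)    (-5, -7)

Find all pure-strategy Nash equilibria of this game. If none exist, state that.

(A, b3) and (B, b1) and (C, b2)

P1 against b1: payoffs -2, -1, -4 → best response B.
P1 against b2: payoffs 4, -9, 9 → best response C.
P1 against b3: payoffs 5, -9, -5 → best response A.
P2 against A: payoffs -2, -4, 1 → best response b3.
P2 against B: payoffs 7, -5, -1 → best response b1.
P2 against C: payoffs 2, 5, -7 → best response b2.
Mutual best responses: (A, b3); (B, b1); (C, b2).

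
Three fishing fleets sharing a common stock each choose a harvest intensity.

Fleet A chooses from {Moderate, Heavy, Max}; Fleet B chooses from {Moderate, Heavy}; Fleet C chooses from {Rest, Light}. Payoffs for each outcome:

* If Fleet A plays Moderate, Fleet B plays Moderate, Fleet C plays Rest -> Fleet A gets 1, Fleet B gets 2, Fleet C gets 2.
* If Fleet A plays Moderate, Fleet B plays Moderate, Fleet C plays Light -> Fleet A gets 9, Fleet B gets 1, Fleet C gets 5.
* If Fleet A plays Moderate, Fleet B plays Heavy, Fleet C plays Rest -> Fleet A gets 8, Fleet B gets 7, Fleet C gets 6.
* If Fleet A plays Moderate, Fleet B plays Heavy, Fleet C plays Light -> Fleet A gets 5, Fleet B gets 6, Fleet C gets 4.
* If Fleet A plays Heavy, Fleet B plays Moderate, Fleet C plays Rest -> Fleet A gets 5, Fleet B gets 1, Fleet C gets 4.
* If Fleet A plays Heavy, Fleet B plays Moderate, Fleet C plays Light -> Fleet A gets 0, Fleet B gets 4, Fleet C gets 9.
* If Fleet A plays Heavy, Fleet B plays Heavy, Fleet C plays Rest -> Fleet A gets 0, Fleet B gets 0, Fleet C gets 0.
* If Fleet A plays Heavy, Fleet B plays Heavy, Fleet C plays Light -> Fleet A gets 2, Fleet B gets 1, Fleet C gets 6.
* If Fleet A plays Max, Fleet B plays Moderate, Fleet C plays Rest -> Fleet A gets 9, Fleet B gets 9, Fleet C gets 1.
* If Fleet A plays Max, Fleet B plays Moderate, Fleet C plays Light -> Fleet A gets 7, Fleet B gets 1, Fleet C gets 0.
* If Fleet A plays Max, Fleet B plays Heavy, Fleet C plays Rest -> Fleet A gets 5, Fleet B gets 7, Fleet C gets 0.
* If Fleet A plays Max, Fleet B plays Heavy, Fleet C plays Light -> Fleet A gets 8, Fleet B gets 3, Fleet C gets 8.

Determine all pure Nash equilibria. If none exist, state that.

The pure Nash equilibria are (Moderate, Heavy, Rest) and (Max, Moderate, Rest) and (Max, Heavy, Light).

Mark each player's best response to every combination of opponents' strategies; a profile where every player is best-responding is a pure Nash equilibrium.
Fleet A against (Moderate, Rest): payoffs 1, 5, 9 → best response Max.
Fleet A against (Moderate, Light): payoffs 9, 0, 7 → best response Moderate.
Fleet A against (Heavy, Rest): payoffs 8, 0, 5 → best response Moderate.
Fleet A against (Heavy, Light): payoffs 5, 2, 8 → best response Max.
Fleet B against (Moderate, Rest): payoffs 2, 7 → best response Heavy.
Fleet B against (Moderate, Light): payoffs 1, 6 → best response Heavy.
Fleet B against (Heavy, Rest): payoffs 1, 0 → best response Moderate.
Fleet B against (Heavy, Light): payoffs 4, 1 → best response Moderate.
Fleet B against (Max, Rest): payoffs 9, 7 → best response Moderate.
Fleet B against (Max, Light): payoffs 1, 3 → best response Heavy.
Fleet C against (Moderate, Moderate): payoffs 2, 5 → best response Light.
Fleet C against (Moderate, Heavy): payoffs 6, 4 → best response Rest.
Fleet C against (Heavy, Moderate): payoffs 4, 9 → best response Light.
Fleet C against (Heavy, Heavy): payoffs 0, 6 → best response Light.
Fleet C against (Max, Moderate): payoffs 1, 0 → best response Rest.
Fleet C against (Max, Heavy): payoffs 0, 8 → best response Light.
Mutual best responses: (Moderate, Heavy, Rest); (Max, Moderate, Rest); (Max, Heavy, Light).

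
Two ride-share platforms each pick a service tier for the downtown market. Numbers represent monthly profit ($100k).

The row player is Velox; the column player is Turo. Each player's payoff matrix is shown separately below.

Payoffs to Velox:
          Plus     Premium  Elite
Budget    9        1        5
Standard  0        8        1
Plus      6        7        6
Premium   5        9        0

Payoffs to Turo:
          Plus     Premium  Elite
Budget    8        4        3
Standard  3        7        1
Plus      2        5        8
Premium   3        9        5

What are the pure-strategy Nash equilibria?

(Budget, Plus), (Plus, Elite), (Premium, Premium)

Check each profile: it is a Nash equilibrium iff no player can strictly gain by switching unilaterally.
(Budget, Plus): Velox gets 9, best alternative 6; Turo gets 8, best alternative 4. No profitable deviation — NE.
(Budget, Premium): Velox can switch to Standard (1 → 8). Not NE.
(Budget, Elite): Velox can switch to Plus (5 → 6). Not NE.
(Standard, Plus): Velox can switch to Budget (0 → 9). Not NE.
(Standard, Premium): Velox can switch to Premium (8 → 9). Not NE.
(Standard, Elite): Velox can switch to Budget (1 → 5). Not NE.
(Plus, Plus): Velox can switch to Budget (6 → 9). Not NE.
(Plus, Premium): Velox can switch to Standard (7 → 8). Not NE.
(Plus, Elite): Velox gets 6, best alternative 5; Turo gets 8, best alternative 5. No profitable deviation — NE.
(Premium, Plus): Velox can switch to Budget (5 → 9). Not NE.
(Premium, Premium): Velox gets 9, best alternative 8; Turo gets 9, best alternative 5. No profitable deviation — NE.
(Premium, Elite): Velox can switch to Budget (0 → 5). Not NE.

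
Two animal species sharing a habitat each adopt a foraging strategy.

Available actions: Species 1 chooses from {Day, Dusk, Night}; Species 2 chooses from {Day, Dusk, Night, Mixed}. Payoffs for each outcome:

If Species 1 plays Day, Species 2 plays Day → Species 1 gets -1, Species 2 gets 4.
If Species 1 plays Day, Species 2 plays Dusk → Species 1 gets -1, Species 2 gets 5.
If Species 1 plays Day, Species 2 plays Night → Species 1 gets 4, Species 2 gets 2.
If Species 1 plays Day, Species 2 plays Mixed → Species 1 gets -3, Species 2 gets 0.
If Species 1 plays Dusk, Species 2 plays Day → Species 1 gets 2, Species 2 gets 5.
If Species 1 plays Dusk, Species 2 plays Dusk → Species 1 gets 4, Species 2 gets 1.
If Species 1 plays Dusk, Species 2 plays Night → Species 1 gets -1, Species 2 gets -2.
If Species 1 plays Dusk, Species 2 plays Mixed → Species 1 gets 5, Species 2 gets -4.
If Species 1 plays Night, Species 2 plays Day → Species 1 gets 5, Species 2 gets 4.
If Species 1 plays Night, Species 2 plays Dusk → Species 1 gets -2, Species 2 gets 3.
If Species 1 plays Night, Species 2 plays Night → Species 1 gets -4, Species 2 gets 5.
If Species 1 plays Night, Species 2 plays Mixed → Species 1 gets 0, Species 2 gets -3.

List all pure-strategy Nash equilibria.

Species 1 against Day: payoffs -1, 2, 5 → best response Night.
Species 1 against Dusk: payoffs -1, 4, -2 → best response Dusk.
Species 1 against Night: payoffs 4, -1, -4 → best response Day.
Species 1 against Mixed: payoffs -3, 5, 0 → best response Dusk.
Species 2 against Day: payoffs 4, 5, 2, 0 → best response Dusk.
Species 2 against Dusk: payoffs 5, 1, -2, -4 → best response Day.
Species 2 against Night: payoffs 4, 3, 5, -3 → best response Night.
No profile is a mutual best response for all players.

No pure-strategy Nash equilibrium.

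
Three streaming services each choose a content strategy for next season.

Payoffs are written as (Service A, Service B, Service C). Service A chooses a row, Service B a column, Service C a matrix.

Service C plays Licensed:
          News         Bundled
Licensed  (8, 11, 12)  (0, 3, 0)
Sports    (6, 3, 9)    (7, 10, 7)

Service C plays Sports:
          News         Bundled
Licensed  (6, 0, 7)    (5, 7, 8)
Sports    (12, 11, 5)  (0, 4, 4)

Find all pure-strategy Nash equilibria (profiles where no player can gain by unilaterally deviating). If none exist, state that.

For each strategy profile, look for a profitable unilateral deviation.
(Licensed, News, Licensed): Service A gets 8, best alternative 6; Service B gets 11, best alternative 3; Service C gets 12, best alternative 7. No profitable deviation — NE.
(Licensed, News, Sports): Service A can switch to Sports (6 → 12). Not NE.
(Licensed, Bundled, Licensed): Service A can switch to Sports (0 → 7). Not NE.
(Licensed, Bundled, Sports): Service A gets 5, best alternative 0; Service B gets 7, best alternative 0; Service C gets 8, best alternative 0. No profitable deviation — NE.
(Sports, News, Licensed): Service A can switch to Licensed (6 → 8). Not NE.
(Sports, News, Sports): Service C can switch to Licensed (5 → 9). Not NE.
(Sports, Bundled, Licensed): Service A gets 7, best alternative 0; Service B gets 10, best alternative 3; Service C gets 7, best alternative 4. No profitable deviation — NE.
(Sports, Bundled, Sports): Service A can switch to Licensed (0 → 5). Not NE.

The pure Nash equilibria are (Licensed, News, Licensed), (Licensed, Bundled, Sports), (Sports, Bundled, Licensed).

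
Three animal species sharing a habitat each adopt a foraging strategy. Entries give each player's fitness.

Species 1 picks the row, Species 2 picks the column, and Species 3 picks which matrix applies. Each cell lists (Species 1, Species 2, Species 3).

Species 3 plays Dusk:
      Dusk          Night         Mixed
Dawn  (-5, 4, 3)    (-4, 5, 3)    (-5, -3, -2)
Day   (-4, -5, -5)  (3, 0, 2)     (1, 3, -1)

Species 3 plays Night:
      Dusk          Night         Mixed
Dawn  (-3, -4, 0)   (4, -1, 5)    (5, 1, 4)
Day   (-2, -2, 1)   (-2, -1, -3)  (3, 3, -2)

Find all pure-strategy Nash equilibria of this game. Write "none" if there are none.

(Dawn, Mixed, Night), (Day, Mixed, Dusk)

For each strategy profile, look for a profitable unilateral deviation.
(Dawn, Dusk, Dusk): Species 1 can switch to Day (-5 → -4). Not NE.
(Dawn, Dusk, Night): Species 1 can switch to Day (-3 → -2). Not NE.
(Dawn, Night, Dusk): Species 1 can switch to Day (-4 → 3). Not NE.
(Dawn, Night, Night): Species 2 can switch to Mixed (-1 → 1). Not NE.
(Dawn, Mixed, Dusk): Species 1 can switch to Day (-5 → 1). Not NE.
(Dawn, Mixed, Night): Species 1 gets 5, best alternative 3; Species 2 gets 1, best alternative -1; Species 3 gets 4, best alternative -2. No profitable deviation — NE.
(Day, Dusk, Dusk): Species 2 can switch to Night (-5 → 0). Not NE.
(Day, Dusk, Night): Species 2 can switch to Night (-2 → -1). Not NE.
(Day, Night, Dusk): Species 2 can switch to Mixed (0 → 3). Not NE.
(Day, Night, Night): Species 1 can switch to Dawn (-2 → 4). Not NE.
(Day, Mixed, Dusk): Species 1 gets 1, best alternative -5; Species 2 gets 3, best alternative 0; Species 3 gets -1, best alternative -2. No profitable deviation — NE.
(Day, Mixed, Night): Species 1 can switch to Dawn (3 → 5). Not NE.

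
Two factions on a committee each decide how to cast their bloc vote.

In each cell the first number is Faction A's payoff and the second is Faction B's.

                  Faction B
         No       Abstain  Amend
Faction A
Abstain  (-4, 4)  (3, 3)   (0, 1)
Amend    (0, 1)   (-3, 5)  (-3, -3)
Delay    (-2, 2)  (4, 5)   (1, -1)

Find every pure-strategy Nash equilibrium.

(Delay, Abstain)

Mark each player's best response to every combination of opponents' strategies; a profile where every player is best-responding is a pure Nash equilibrium.
Faction A against No: payoffs -4, 0, -2 → best response Amend.
Faction A against Abstain: payoffs 3, -3, 4 → best response Delay.
Faction A against Amend: payoffs 0, -3, 1 → best response Delay.
Faction B against Abstain: payoffs 4, 3, 1 → best response No.
Faction B against Amend: payoffs 1, 5, -3 → best response Abstain.
Faction B against Delay: payoffs 2, 5, -1 → best response Abstain.
Mutual best responses: (Delay, Abstain).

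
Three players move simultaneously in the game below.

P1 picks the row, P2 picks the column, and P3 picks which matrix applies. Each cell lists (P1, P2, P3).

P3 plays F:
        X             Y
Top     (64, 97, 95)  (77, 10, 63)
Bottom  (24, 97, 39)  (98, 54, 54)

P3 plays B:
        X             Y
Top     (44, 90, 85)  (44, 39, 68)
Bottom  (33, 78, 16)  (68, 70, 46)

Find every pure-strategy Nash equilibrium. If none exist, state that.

Pure NE: (Top, X, F)

(Top, X, F): P1 gets 64, best alternative 24; P2 gets 97, best alternative 10; P3 gets 95, best alternative 85. No profitable deviation — NE.
(Top, X, B): P3 can switch to F (85 → 95). Not NE.
(Top, Y, F): P1 can switch to Bottom (77 → 98). Not NE.
(Top, Y, B): P1 can switch to Bottom (44 → 68). Not NE.
(Bottom, X, F): P1 can switch to Top (24 → 64). Not NE.
(Bottom, X, B): P1 can switch to Top (33 → 44). Not NE.
(Bottom, Y, F): P2 can switch to X (54 → 97). Not NE.
(Bottom, Y, B): P2 can switch to X (70 → 78). Not NE.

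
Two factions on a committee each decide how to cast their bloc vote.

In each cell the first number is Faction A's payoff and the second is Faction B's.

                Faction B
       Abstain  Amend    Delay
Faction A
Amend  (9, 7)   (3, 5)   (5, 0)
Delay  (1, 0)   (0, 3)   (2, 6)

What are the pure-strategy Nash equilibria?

The unique pure-strategy Nash equilibrium is (Amend, Abstain).

Check each profile: it is a Nash equilibrium iff no player can strictly gain by switching unilaterally.
(Amend, Abstain): Faction A gets 9, best alternative 1; Faction B gets 7, best alternative 5. No profitable deviation — NE.
(Amend, Amend): Faction B can switch to Abstain (5 → 7). Not NE.
(Amend, Delay): Faction B can switch to Abstain (0 → 7). Not NE.
(Delay, Abstain): Faction A can switch to Amend (1 → 9). Not NE.
(Delay, Amend): Faction A can switch to Amend (0 → 3). Not NE.
(Delay, Delay): Faction A can switch to Amend (2 → 5). Not NE.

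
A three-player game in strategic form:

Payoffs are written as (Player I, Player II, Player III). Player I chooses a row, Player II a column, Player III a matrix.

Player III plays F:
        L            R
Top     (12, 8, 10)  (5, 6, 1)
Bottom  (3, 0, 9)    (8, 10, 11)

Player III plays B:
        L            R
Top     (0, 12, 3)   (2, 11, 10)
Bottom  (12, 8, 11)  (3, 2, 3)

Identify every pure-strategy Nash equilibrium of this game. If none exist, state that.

(Top, L, F): Player I gets 12, best alternative 3; Player II gets 8, best alternative 6; Player III gets 10, best alternative 3. No profitable deviation — NE.
(Top, L, B): Player I can switch to Bottom (0 → 12). Not NE.
(Top, R, F): Player I can switch to Bottom (5 → 8). Not NE.
(Top, R, B): Player I can switch to Bottom (2 → 3). Not NE.
(Bottom, L, F): Player I can switch to Top (3 → 12). Not NE.
(Bottom, L, B): Player I gets 12, best alternative 0; Player II gets 8, best alternative 2; Player III gets 11, best alternative 9. No profitable deviation — NE.
(Bottom, R, F): Player I gets 8, best alternative 5; Player II gets 10, best alternative 0; Player III gets 11, best alternative 3. No profitable deviation — NE.
(Bottom, R, B): Player II can switch to L (2 → 8). Not NE.

Pure-strategy Nash equilibria: (Top, L, F), (Bottom, L, B), (Bottom, R, F)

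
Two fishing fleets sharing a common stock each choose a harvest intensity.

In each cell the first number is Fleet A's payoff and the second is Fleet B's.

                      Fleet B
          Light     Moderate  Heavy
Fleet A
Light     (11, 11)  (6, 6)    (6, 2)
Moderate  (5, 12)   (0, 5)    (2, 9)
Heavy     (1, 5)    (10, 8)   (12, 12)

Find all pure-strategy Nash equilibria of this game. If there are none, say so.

(Light, Light): Fleet A gets 11, best alternative 5; Fleet B gets 11, best alternative 6. No profitable deviation — NE.
(Light, Moderate): Fleet A can switch to Heavy (6 → 10). Not NE.
(Light, Heavy): Fleet A can switch to Heavy (6 → 12). Not NE.
(Moderate, Light): Fleet A can switch to Light (5 → 11). Not NE.
(Moderate, Moderate): Fleet A can switch to Light (0 → 6). Not NE.
(Moderate, Heavy): Fleet A can switch to Light (2 → 6). Not NE.
(Heavy, Light): Fleet A can switch to Light (1 → 11). Not NE.
(Heavy, Moderate): Fleet B can switch to Heavy (8 → 12). Not NE.
(Heavy, Heavy): Fleet A gets 12, best alternative 6; Fleet B gets 12, best alternative 8. No profitable deviation — NE.

Pure-strategy Nash equilibria: (Light, Light) and (Heavy, Heavy)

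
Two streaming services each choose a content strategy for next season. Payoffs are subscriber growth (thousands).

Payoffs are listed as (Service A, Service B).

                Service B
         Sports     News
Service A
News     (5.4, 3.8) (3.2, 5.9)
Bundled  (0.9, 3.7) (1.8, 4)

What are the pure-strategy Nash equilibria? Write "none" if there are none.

(News, Sports): Service B can switch to News (3.8 → 5.9). Not NE.
(News, News): Service A gets 3.2, best alternative 1.8; Service B gets 5.9, best alternative 3.8. No profitable deviation — NE.
(Bundled, Sports): Service A can switch to News (0.9 → 5.4). Not NE.
(Bundled, News): Service A can switch to News (1.8 → 3.2). Not NE.

The unique pure-strategy Nash equilibrium is (News, News).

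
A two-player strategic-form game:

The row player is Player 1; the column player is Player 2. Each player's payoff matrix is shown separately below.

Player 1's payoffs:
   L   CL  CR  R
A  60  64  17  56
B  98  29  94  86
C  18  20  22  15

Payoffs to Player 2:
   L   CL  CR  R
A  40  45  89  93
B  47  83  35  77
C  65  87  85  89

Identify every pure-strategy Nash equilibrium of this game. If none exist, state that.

There is no pure-strategy Nash equilibrium.

(A, L): Player 1 can switch to B (60 → 98). Not NE.
(A, CL): Player 2 can switch to CR (45 → 89). Not NE.
(A, CR): Player 1 can switch to B (17 → 94). Not NE.
(A, R): Player 1 can switch to B (56 → 86). Not NE.
(B, L): Player 2 can switch to CL (47 → 83). Not NE.
(B, CL): Player 1 can switch to A (29 → 64). Not NE.
(B, CR): Player 2 can switch to L (35 → 47). Not NE.
(B, R): Player 2 can switch to CL (77 → 83). Not NE.
(C, L): Player 1 can switch to A (18 → 60). Not NE.
(C, CL): Player 1 can switch to A (20 → 64). Not NE.
(The remaining 2 profiles each have a profitable deviation by the same check.)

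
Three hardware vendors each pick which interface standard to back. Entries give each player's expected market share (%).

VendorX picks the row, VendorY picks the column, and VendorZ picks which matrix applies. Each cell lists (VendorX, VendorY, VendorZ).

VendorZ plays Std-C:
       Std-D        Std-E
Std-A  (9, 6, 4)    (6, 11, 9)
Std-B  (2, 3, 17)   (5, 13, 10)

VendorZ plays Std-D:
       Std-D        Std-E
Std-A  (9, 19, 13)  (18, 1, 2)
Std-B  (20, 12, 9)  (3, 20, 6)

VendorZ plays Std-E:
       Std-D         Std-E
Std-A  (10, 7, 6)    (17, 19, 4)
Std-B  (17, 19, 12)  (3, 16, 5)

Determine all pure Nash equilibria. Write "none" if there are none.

(Std-A, Std-D, Std-C): VendorY can switch to Std-E (6 → 11). Not NE.
(Std-A, Std-D, Std-D): VendorX can switch to Std-B (9 → 20). Not NE.
(Std-A, Std-D, Std-E): VendorX can switch to Std-B (10 → 17). Not NE.
(Std-A, Std-E, Std-C): VendorX gets 6, best alternative 5; VendorY gets 11, best alternative 6; VendorZ gets 9, best alternative 4. No profitable deviation — NE.
(Std-A, Std-E, Std-D): VendorY can switch to Std-D (1 → 19). Not NE.
(Std-A, Std-E, Std-E): VendorZ can switch to Std-C (4 → 9). Not NE.
(Std-B, Std-D, Std-C): VendorX can switch to Std-A (2 → 9). Not NE.
(Std-B, Std-D, Std-D): VendorY can switch to Std-E (12 → 20). Not NE.
(Std-B, Std-D, Std-E): VendorZ can switch to Std-C (12 → 17). Not NE.
(Std-B, Std-E, Std-C): VendorX can switch to Std-A (5 → 6). Not NE.
(Std-B, Std-E, Std-D): VendorX can switch to Std-A (3 → 18). Not NE.
(The remaining 1 profile has a profitable deviation by the same check.)

Pure NE: (Std-A, Std-E, Std-C)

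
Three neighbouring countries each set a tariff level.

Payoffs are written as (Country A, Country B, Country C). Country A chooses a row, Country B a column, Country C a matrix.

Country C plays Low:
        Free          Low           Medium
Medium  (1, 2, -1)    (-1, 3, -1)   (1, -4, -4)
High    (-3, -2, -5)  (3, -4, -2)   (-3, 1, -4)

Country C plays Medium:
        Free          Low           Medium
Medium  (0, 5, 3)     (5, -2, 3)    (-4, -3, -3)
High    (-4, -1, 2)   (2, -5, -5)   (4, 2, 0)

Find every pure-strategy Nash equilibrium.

(Medium, Free, Medium) and (High, Medium, Medium)

(Medium, Free, Low): Country B can switch to Low (2 → 3). Not NE.
(Medium, Free, Medium): Country A gets 0, best alternative -4; Country B gets 5, best alternative -2; Country C gets 3, best alternative -1. No profitable deviation — NE.
(Medium, Low, Low): Country A can switch to High (-1 → 3). Not NE.
(Medium, Low, Medium): Country B can switch to Free (-2 → 5). Not NE.
(Medium, Medium, Low): Country B can switch to Free (-4 → 2). Not NE.
(Medium, Medium, Medium): Country A can switch to High (-4 → 4). Not NE.
(High, Free, Low): Country A can switch to Medium (-3 → 1). Not NE.
(High, Medium, Medium): Country A gets 4, best alternative -4; Country B gets 2, best alternative -1; Country C gets 0, best alternative -4. No profitable deviation — NE.
(The remaining 4 profiles each have a profitable deviation by the same check.)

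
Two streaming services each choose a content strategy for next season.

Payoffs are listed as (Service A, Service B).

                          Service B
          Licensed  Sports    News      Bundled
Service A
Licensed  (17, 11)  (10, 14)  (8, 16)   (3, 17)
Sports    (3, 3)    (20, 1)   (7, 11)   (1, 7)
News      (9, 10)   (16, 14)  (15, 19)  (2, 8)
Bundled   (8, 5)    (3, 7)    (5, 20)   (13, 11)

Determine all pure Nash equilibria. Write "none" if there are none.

Pure NE: (News, News)

Service A against Licensed: payoffs 17, 3, 9, 8 → best response Licensed.
Service A against Sports: payoffs 10, 20, 16, 3 → best response Sports.
Service A against News: payoffs 8, 7, 15, 5 → best response News.
Service A against Bundled: payoffs 3, 1, 2, 13 → best response Bundled.
Service B against Licensed: payoffs 11, 14, 16, 17 → best response Bundled.
Service B against Sports: payoffs 3, 1, 11, 7 → best response News.
Service B against News: payoffs 10, 14, 19, 8 → best response News.
Service B against Bundled: payoffs 5, 7, 20, 11 → best response News.
Mutual best responses: (News, News).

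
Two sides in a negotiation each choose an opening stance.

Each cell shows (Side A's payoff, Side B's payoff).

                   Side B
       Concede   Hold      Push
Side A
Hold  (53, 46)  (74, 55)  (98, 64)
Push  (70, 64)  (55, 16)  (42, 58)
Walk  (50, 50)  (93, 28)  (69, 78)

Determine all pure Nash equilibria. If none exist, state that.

(Hold, Concede): Side A can switch to Push (53 → 70). Not NE.
(Hold, Hold): Side A can switch to Walk (74 → 93). Not NE.
(Hold, Push): Side A gets 98, best alternative 69; Side B gets 64, best alternative 55. No profitable deviation — NE.
(Push, Concede): Side A gets 70, best alternative 53; Side B gets 64, best alternative 58. No profitable deviation — NE.
(Push, Hold): Side A can switch to Hold (55 → 74). Not NE.
(Push, Push): Side A can switch to Hold (42 → 98). Not NE.
(Walk, Concede): Side A can switch to Hold (50 → 53). Not NE.
(Walk, Hold): Side B can switch to Concede (28 → 50). Not NE.
(Walk, Push): Side A can switch to Hold (69 → 98). Not NE.

(Hold, Push); (Push, Concede)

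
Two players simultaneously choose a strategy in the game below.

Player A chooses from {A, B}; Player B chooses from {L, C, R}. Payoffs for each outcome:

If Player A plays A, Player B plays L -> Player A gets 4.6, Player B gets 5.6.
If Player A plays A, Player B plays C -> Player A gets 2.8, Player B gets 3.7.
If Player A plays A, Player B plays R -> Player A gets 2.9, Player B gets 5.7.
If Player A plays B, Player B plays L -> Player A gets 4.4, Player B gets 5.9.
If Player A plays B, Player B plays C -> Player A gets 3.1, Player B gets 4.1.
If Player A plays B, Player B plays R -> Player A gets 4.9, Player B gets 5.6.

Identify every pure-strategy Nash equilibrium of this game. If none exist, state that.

(A, L): Player B can switch to R (5.6 → 5.7). Not NE.
(A, C): Player A can switch to B (2.8 → 3.1). Not NE.
(A, R): Player A can switch to B (2.9 → 4.9). Not NE.
(B, L): Player A can switch to A (4.4 → 4.6). Not NE.
(B, C): Player B can switch to L (4.1 → 5.9). Not NE.
(B, R): Player B can switch to L (5.6 → 5.9). Not NE.

No pure-strategy Nash equilibrium.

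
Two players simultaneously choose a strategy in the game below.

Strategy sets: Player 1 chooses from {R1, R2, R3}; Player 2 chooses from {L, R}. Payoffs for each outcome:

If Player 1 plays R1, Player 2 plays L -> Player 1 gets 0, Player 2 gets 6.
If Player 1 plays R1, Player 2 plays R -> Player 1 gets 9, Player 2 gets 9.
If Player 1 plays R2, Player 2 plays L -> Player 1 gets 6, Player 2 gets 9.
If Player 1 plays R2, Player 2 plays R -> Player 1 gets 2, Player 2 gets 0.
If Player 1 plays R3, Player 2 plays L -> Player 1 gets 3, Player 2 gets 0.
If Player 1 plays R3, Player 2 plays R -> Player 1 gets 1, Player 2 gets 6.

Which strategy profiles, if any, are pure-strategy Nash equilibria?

Pure-strategy Nash equilibria: (R1, R); (R2, L)

Mark each player's best response to every combination of opponents' strategies; a profile where every player is best-responding is a pure Nash equilibrium.
Player 1 against L: payoffs 0, 6, 3 → best response R2.
Player 1 against R: payoffs 9, 2, 1 → best response R1.
Player 2 against R1: payoffs 6, 9 → best response R.
Player 2 against R2: payoffs 9, 0 → best response L.
Player 2 against R3: payoffs 0, 6 → best response R.
Mutual best responses: (R1, R); (R2, L).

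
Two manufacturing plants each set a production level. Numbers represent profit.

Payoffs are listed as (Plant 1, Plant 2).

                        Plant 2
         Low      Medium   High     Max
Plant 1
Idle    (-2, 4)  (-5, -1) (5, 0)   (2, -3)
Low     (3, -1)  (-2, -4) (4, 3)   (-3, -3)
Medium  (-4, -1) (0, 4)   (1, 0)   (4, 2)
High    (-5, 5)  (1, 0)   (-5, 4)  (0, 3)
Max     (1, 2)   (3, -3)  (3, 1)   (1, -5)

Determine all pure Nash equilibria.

This game has no pure Nash equilibrium.

Plant 1 against Low: payoffs -2, 3, -4, -5, 1 → best response Low.
Plant 1 against Medium: payoffs -5, -2, 0, 1, 3 → best response Max.
Plant 1 against High: payoffs 5, 4, 1, -5, 3 → best response Idle.
Plant 1 against Max: payoffs 2, -3, 4, 0, 1 → best response Medium.
Plant 2 against Idle: payoffs 4, -1, 0, -3 → best response Low.
Plant 2 against Low: payoffs -1, -4, 3, -3 → best response High.
Plant 2 against Medium: payoffs -1, 4, 0, 2 → best response Medium.
Plant 2 against High: payoffs 5, 0, 4, 3 → best response Low.
Plant 2 against Max: payoffs 2, -3, 1, -5 → best response Low.
No profile is a mutual best response for all players.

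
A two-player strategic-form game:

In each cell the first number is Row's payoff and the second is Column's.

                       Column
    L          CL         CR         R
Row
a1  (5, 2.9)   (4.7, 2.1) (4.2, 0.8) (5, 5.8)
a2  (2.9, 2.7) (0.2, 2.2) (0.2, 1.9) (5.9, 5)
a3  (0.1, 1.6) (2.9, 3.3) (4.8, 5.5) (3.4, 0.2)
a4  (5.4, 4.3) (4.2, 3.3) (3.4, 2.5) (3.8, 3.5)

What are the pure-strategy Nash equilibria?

Check each profile: it is a Nash equilibrium iff no player can strictly gain by switching unilaterally.
(a1, L): Row can switch to a4 (5 → 5.4). Not NE.
(a1, CL): Column can switch to L (2.1 → 2.9). Not NE.
(a1, CR): Row can switch to a3 (4.2 → 4.8). Not NE.
(a1, R): Row can switch to a2 (5 → 5.9). Not NE.
(a2, L): Row can switch to a1 (2.9 → 5). Not NE.
(a2, CL): Row can switch to a1 (0.2 → 4.7). Not NE.
(a2, CR): Row can switch to a1 (0.2 → 4.2). Not NE.
(a2, R): Row gets 5.9, best alternative 5; Column gets 5, best alternative 2.7. No profitable deviation — NE.
(a3, L): Row can switch to a1 (0.1 → 5). Not NE.
(a3, CL): Row can switch to a1 (2.9 → 4.7). Not NE.
(a3, CR): Row gets 4.8, best alternative 4.2; Column gets 5.5, best alternative 3.3. No profitable deviation — NE.
(a3, R): Row can switch to a1 (3.4 → 5). Not NE.
(a4, L): Row gets 5.4, best alternative 5; Column gets 4.3, best alternative 3.5. No profitable deviation — NE.
(a4, CL): Row can switch to a1 (4.2 → 4.7). Not NE.
(a4, CR): Row can switch to a1 (3.4 → 4.2). Not NE.
(The remaining 1 profile has a profitable deviation by the same check.)

Pure-strategy Nash equilibria: (a2, R), (a3, CR), (a4, L)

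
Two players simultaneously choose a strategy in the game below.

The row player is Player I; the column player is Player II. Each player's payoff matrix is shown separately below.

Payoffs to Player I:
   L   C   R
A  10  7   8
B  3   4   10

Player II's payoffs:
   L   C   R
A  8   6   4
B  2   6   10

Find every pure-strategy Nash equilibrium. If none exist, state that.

Check each profile: it is a Nash equilibrium iff no player can strictly gain by switching unilaterally.
(A, L): Player I gets 10, best alternative 3; Player II gets 8, best alternative 6. No profitable deviation — NE.
(A, C): Player II can switch to L (6 → 8). Not NE.
(A, R): Player I can switch to B (8 → 10). Not NE.
(B, L): Player I can switch to A (3 → 10). Not NE.
(B, C): Player I can switch to A (4 → 7). Not NE.
(B, R): Player I gets 10, best alternative 8; Player II gets 10, best alternative 6. No profitable deviation — NE.

Pure-strategy Nash equilibria: (A, L); (B, R)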